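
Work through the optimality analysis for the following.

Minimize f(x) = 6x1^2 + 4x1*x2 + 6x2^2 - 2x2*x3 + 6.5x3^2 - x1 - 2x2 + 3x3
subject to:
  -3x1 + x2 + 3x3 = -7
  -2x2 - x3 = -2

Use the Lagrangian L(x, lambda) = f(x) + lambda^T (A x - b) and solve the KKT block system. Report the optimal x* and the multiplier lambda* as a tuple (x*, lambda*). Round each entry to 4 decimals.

Form the Lagrangian:
  L(x, lambda) = (1/2) x^T Q x + c^T x + lambda^T (A x - b)
Stationarity (grad_x L = 0): Q x + c + A^T lambda = 0.
Primal feasibility: A x = b.

This gives the KKT block system:
  [ Q   A^T ] [ x     ]   [-c ]
  [ A    0  ] [ lambda ] = [ b ]

Solving the linear system:
  x*      = (1.9481, 1.4312, -0.8623)
  lambda* = (9.3671, 17.029)
  f(x*)   = 46.1153

x* = (1.9481, 1.4312, -0.8623), lambda* = (9.3671, 17.029)


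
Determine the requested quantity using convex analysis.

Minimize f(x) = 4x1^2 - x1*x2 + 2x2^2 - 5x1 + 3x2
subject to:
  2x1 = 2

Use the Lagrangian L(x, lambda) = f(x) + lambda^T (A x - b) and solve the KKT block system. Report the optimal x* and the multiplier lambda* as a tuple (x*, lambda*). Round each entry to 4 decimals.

Form the Lagrangian:
  L(x, lambda) = (1/2) x^T Q x + c^T x + lambda^T (A x - b)
Stationarity (grad_x L = 0): Q x + c + A^T lambda = 0.
Primal feasibility: A x = b.

This gives the KKT block system:
  [ Q   A^T ] [ x     ]   [-c ]
  [ A    0  ] [ lambda ] = [ b ]

Solving the linear system:
  x*      = (1, -0.5)
  lambda* = (-1.75)
  f(x*)   = -1.5

x* = (1, -0.5), lambda* = (-1.75)


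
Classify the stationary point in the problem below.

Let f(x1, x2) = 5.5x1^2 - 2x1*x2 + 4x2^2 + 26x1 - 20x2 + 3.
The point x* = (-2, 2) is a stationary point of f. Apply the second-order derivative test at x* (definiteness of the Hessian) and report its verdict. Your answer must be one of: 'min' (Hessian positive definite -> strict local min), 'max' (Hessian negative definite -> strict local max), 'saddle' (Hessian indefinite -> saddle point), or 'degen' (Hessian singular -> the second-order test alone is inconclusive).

Compute the Hessian H = grad^2 f:
  H = [[11, -2], [-2, 8]]
Verify stationarity: grad f(x*) = H x* + g = (0, 0).
Eigenvalues of H: 7, 12.
Both eigenvalues > 0, so H is positive definite -> x* is a strict local min.

min


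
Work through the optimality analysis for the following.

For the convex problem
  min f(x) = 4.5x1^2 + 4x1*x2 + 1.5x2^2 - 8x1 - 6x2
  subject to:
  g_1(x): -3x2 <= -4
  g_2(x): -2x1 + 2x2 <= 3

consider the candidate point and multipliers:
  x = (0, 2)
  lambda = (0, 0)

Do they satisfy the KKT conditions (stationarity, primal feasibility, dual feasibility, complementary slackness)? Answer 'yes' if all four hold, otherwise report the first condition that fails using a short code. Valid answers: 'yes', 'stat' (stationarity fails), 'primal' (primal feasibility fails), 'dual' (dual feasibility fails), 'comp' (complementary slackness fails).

Gradient of f: grad f(x) = Q x + c = (0, 0)
Constraint values g_i(x) = a_i^T x - b_i:
  g_1((0, 2)) = -2
  g_2((0, 2)) = 1
Stationarity residual: grad f(x) + sum_i lambda_i a_i = (0, 0)
  -> stationarity OK
Primal feasibility (all g_i <= 0): FAILS
Dual feasibility (all lambda_i >= 0): OK
Complementary slackness (lambda_i * g_i(x) = 0 for all i): OK

Verdict: the first failing condition is primal_feasibility -> primal.

primal


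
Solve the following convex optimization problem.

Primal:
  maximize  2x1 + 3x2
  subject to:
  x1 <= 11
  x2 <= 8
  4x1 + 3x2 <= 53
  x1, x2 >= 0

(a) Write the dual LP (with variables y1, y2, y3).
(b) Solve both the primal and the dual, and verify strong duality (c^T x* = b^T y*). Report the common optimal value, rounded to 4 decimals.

The standard primal-dual pair for 'max c^T x s.t. A x <= b, x >= 0' is:
  Dual:  min b^T y  s.t.  A^T y >= c,  y >= 0.

So the dual LP is:
  minimize  11y1 + 8y2 + 53y3
  subject to:
    y1 + 4y3 >= 2
    y2 + 3y3 >= 3
    y1, y2, y3 >= 0

Solving the primal: x* = (7.25, 8).
  primal value c^T x* = 38.5.
Solving the dual: y* = (0, 1.5, 0.5).
  dual value b^T y* = 38.5.
Strong duality: c^T x* = b^T y*. Confirmed.

38.5


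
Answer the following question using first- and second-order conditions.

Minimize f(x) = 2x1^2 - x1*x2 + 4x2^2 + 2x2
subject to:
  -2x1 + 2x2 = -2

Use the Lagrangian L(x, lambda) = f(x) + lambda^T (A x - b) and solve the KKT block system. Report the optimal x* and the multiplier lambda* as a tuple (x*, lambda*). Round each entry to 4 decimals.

Form the Lagrangian:
  L(x, lambda) = (1/2) x^T Q x + c^T x + lambda^T (A x - b)
Stationarity (grad_x L = 0): Q x + c + A^T lambda = 0.
Primal feasibility: A x = b.

This gives the KKT block system:
  [ Q   A^T ] [ x     ]   [-c ]
  [ A    0  ] [ lambda ] = [ b ]

Solving the linear system:
  x*      = (0.5, -0.5)
  lambda* = (1.25)
  f(x*)   = 0.75

x* = (0.5, -0.5), lambda* = (1.25)


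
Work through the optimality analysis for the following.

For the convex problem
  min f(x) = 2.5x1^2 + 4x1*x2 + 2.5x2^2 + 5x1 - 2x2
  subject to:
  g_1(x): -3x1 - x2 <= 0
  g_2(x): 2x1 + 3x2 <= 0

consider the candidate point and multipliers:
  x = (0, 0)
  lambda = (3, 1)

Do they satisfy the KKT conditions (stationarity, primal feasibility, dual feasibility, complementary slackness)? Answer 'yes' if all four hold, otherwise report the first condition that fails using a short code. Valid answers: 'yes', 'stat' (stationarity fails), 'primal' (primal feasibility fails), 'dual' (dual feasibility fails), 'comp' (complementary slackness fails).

Gradient of f: grad f(x) = Q x + c = (5, -2)
Constraint values g_i(x) = a_i^T x - b_i:
  g_1((0, 0)) = 0
  g_2((0, 0)) = 0
Stationarity residual: grad f(x) + sum_i lambda_i a_i = (-2, -2)
  -> stationarity FAILS
Primal feasibility (all g_i <= 0): OK
Dual feasibility (all lambda_i >= 0): OK
Complementary slackness (lambda_i * g_i(x) = 0 for all i): OK

Verdict: the first failing condition is stationarity -> stat.

stat


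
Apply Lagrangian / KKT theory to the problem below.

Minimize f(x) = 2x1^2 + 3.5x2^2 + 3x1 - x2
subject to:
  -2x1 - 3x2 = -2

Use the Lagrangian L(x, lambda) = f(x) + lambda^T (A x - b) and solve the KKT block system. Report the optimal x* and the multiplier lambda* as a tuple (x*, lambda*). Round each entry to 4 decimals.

Form the Lagrangian:
  L(x, lambda) = (1/2) x^T Q x + c^T x + lambda^T (A x - b)
Stationarity (grad_x L = 0): Q x + c + A^T lambda = 0.
Primal feasibility: A x = b.

This gives the KKT block system:
  [ Q   A^T ] [ x     ]   [-c ]
  [ A    0  ] [ lambda ] = [ b ]

Solving the linear system:
  x*      = (-0.0781, 0.7188)
  lambda* = (1.3438)
  f(x*)   = 0.8672

x* = (-0.0781, 0.7188), lambda* = (1.3438)


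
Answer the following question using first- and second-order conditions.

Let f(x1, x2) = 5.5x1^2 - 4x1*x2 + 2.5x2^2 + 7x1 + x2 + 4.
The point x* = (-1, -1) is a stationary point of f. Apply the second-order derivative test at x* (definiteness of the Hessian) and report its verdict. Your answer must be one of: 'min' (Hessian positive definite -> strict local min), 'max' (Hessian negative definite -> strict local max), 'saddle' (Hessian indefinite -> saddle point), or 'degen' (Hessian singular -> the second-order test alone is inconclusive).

Compute the Hessian H = grad^2 f:
  H = [[11, -4], [-4, 5]]
Verify stationarity: grad f(x*) = H x* + g = (0, 0).
Eigenvalues of H: 3, 13.
Both eigenvalues > 0, so H is positive definite -> x* is a strict local min.

min


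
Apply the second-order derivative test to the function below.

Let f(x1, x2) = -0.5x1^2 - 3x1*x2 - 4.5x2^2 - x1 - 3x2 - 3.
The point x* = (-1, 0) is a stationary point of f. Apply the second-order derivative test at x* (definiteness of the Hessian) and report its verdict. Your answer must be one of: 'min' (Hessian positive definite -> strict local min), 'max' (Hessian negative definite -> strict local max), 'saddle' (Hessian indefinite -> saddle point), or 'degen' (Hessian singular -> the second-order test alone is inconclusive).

Compute the Hessian H = grad^2 f:
  H = [[-1, -3], [-3, -9]]
Verify stationarity: grad f(x*) = H x* + g = (0, 0).
Eigenvalues of H: -10, 0.
H has a zero eigenvalue (singular; negative semidefinite but not definite), so H is neither positive definite, negative definite, nor indefinite. The second-order test alone is inconclusive -> degen.
(Indeed, f is constant along the null direction of H through x*, so x* is not a strict local extremum.)

degen


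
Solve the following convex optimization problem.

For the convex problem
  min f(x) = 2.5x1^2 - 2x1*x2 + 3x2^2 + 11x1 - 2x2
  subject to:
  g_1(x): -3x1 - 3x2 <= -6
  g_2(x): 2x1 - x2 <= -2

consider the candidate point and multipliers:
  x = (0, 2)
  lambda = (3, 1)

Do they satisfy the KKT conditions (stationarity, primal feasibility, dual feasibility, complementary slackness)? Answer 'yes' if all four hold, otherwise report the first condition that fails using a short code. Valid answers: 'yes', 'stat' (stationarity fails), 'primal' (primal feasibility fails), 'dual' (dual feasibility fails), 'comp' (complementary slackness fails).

Gradient of f: grad f(x) = Q x + c = (7, 10)
Constraint values g_i(x) = a_i^T x - b_i:
  g_1((0, 2)) = 0
  g_2((0, 2)) = 0
Stationarity residual: grad f(x) + sum_i lambda_i a_i = (0, 0)
  -> stationarity OK
Primal feasibility (all g_i <= 0): OK
Dual feasibility (all lambda_i >= 0): OK
Complementary slackness (lambda_i * g_i(x) = 0 for all i): OK

Verdict: yes, KKT holds.

yes


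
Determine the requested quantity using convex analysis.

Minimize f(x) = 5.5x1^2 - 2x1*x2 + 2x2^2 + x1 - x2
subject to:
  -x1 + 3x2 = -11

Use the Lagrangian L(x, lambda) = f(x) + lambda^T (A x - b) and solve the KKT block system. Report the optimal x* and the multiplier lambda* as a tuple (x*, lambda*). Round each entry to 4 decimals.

Form the Lagrangian:
  L(x, lambda) = (1/2) x^T Q x + c^T x + lambda^T (A x - b)
Stationarity (grad_x L = 0): Q x + c + A^T lambda = 0.
Primal feasibility: A x = b.

This gives the KKT block system:
  [ Q   A^T ] [ x     ]   [-c ]
  [ A    0  ] [ lambda ] = [ b ]

Solving the linear system:
  x*      = (-0.3077, -3.7692)
  lambda* = (5.1538)
  f(x*)   = 30.0769

x* = (-0.3077, -3.7692), lambda* = (5.1538)


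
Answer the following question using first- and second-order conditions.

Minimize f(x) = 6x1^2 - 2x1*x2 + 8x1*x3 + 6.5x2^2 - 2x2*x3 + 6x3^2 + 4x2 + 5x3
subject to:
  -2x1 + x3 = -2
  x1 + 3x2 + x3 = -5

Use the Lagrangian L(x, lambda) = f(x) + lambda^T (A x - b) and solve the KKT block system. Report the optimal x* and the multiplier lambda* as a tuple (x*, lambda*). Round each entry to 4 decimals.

Form the Lagrangian:
  L(x, lambda) = (1/2) x^T Q x + c^T x + lambda^T (A x - b)
Stationarity (grad_x L = 0): Q x + c + A^T lambda = 0.
Primal feasibility: A x = b.

This gives the KKT block system:
  [ Q   A^T ] [ x     ]   [-c ]
  [ A    0  ] [ lambda ] = [ b ]

Solving the linear system:
  x*      = (0.3675, -1.3675, -1.265)
  lambda* = (0.51, 3.9943)
  f(x*)   = 4.5983

x* = (0.3675, -1.3675, -1.265), lambda* = (0.51, 3.9943)


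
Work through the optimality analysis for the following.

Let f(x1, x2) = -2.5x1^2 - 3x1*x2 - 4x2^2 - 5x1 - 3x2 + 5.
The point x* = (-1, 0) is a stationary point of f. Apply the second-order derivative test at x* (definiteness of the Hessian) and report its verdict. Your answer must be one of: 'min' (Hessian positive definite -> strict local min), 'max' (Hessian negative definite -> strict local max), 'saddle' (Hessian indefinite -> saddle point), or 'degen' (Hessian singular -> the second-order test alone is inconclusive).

Compute the Hessian H = grad^2 f:
  H = [[-5, -3], [-3, -8]]
Verify stationarity: grad f(x*) = H x* + g = (0, 0).
Eigenvalues of H: -9.8541, -3.1459.
Both eigenvalues < 0, so H is negative definite -> x* is a strict local max.

max


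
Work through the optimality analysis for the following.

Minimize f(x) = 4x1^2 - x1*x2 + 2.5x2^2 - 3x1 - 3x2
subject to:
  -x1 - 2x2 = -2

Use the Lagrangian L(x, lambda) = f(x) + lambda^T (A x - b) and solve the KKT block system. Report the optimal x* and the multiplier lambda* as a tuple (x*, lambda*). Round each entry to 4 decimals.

Form the Lagrangian:
  L(x, lambda) = (1/2) x^T Q x + c^T x + lambda^T (A x - b)
Stationarity (grad_x L = 0): Q x + c + A^T lambda = 0.
Primal feasibility: A x = b.

This gives the KKT block system:
  [ Q   A^T ] [ x     ]   [-c ]
  [ A    0  ] [ lambda ] = [ b ]

Solving the linear system:
  x*      = (0.4878, 0.7561)
  lambda* = (0.1463)
  f(x*)   = -1.7195

x* = (0.4878, 0.7561), lambda* = (0.1463)


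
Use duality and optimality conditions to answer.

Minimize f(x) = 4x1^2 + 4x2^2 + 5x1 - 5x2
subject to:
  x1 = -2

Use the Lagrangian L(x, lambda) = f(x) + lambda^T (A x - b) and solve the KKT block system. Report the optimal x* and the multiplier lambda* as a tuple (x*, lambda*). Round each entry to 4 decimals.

Form the Lagrangian:
  L(x, lambda) = (1/2) x^T Q x + c^T x + lambda^T (A x - b)
Stationarity (grad_x L = 0): Q x + c + A^T lambda = 0.
Primal feasibility: A x = b.

This gives the KKT block system:
  [ Q   A^T ] [ x     ]   [-c ]
  [ A    0  ] [ lambda ] = [ b ]

Solving the linear system:
  x*      = (-2, 0.625)
  lambda* = (11)
  f(x*)   = 4.4375

x* = (-2, 0.625), lambda* = (11)


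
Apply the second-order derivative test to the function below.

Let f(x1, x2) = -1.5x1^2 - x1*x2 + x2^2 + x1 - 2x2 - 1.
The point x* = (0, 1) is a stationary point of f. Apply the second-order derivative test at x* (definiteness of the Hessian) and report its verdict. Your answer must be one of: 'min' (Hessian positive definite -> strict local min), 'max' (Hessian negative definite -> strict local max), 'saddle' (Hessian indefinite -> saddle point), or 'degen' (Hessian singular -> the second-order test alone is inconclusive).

Compute the Hessian H = grad^2 f:
  H = [[-3, -1], [-1, 2]]
Verify stationarity: grad f(x*) = H x* + g = (0, 0).
Eigenvalues of H: -3.1926, 2.1926.
Eigenvalues have mixed signs, so H is indefinite -> x* is a saddle point.

saddle


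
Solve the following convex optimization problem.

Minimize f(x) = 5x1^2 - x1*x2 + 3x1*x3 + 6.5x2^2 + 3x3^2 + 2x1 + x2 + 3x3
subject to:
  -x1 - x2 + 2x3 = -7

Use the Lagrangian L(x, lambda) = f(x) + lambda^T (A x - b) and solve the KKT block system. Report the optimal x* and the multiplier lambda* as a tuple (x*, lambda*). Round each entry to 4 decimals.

Form the Lagrangian:
  L(x, lambda) = (1/2) x^T Q x + c^T x + lambda^T (A x - b)
Stationarity (grad_x L = 0): Q x + c + A^T lambda = 0.
Primal feasibility: A x = b.

This gives the KKT block system:
  [ Q   A^T ] [ x     ]   [-c ]
  [ A    0  ] [ lambda ] = [ b ]

Solving the linear system:
  x*      = (1.1527, 0.3927, -2.7273)
  lambda* = (4.9527)
  f(x*)   = 14.5927

x* = (1.1527, 0.3927, -2.7273), lambda* = (4.9527)


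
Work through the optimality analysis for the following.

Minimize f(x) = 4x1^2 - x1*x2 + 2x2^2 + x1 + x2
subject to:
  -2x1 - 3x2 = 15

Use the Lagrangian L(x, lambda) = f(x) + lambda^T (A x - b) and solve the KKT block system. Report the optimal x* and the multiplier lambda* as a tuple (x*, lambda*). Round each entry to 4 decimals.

Form the Lagrangian:
  L(x, lambda) = (1/2) x^T Q x + c^T x + lambda^T (A x - b)
Stationarity (grad_x L = 0): Q x + c + A^T lambda = 0.
Primal feasibility: A x = b.

This gives the KKT block system:
  [ Q   A^T ] [ x     ]   [-c ]
  [ A    0  ] [ lambda ] = [ b ]

Solving the linear system:
  x*      = (-1.68, -3.88)
  lambda* = (-4.28)
  f(x*)   = 29.32

x* = (-1.68, -3.88), lambda* = (-4.28)


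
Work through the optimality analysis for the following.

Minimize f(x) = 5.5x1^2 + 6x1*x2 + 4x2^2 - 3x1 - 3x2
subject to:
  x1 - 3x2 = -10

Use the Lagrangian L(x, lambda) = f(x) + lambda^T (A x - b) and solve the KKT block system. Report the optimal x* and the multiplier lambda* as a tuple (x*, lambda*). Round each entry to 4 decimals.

Form the Lagrangian:
  L(x, lambda) = (1/2) x^T Q x + c^T x + lambda^T (A x - b)
Stationarity (grad_x L = 0): Q x + c + A^T lambda = 0.
Primal feasibility: A x = b.

This gives the KKT block system:
  [ Q   A^T ] [ x     ]   [-c ]
  [ A    0  ] [ lambda ] = [ b ]

Solving the linear system:
  x*      = (-1.5664, 2.8112)
  lambda* = (3.3636)
  f(x*)   = 14.951

x* = (-1.5664, 2.8112), lambda* = (3.3636)


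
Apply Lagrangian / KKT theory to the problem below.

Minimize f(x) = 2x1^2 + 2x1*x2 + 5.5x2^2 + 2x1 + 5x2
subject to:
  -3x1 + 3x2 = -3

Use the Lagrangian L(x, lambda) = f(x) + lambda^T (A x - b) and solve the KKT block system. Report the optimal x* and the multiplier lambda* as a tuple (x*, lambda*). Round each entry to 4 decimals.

Form the Lagrangian:
  L(x, lambda) = (1/2) x^T Q x + c^T x + lambda^T (A x - b)
Stationarity (grad_x L = 0): Q x + c + A^T lambda = 0.
Primal feasibility: A x = b.

This gives the KKT block system:
  [ Q   A^T ] [ x     ]   [-c ]
  [ A    0  ] [ lambda ] = [ b ]

Solving the linear system:
  x*      = (0.3158, -0.6842)
  lambda* = (0.6316)
  f(x*)   = -0.4474

x* = (0.3158, -0.6842), lambda* = (0.6316)


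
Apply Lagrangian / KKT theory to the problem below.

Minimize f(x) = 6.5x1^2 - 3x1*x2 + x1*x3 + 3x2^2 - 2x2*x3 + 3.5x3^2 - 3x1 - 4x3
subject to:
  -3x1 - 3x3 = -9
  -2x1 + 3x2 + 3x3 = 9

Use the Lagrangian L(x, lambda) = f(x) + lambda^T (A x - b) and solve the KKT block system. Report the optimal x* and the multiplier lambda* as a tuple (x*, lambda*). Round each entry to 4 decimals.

Form the Lagrangian:
  L(x, lambda) = (1/2) x^T Q x + c^T x + lambda^T (A x - b)
Stationarity (grad_x L = 0): Q x + c + A^T lambda = 0.
Primal feasibility: A x = b.

This gives the KKT block system:
  [ Q   A^T ] [ x     ]   [-c ]
  [ A    0  ] [ lambda ] = [ b ]

Solving the linear system:
  x*      = (0.8617, 1.4362, 2.1383)
  lambda* = (2.4007, -0.5851)
  f(x*)   = 7.867

x* = (0.8617, 1.4362, 2.1383), lambda* = (2.4007, -0.5851)


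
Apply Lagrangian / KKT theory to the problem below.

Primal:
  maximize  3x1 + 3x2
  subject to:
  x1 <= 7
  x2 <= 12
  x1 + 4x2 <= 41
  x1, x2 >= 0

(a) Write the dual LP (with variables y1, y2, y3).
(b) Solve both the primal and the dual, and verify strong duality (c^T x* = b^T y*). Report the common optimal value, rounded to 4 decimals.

The standard primal-dual pair for 'max c^T x s.t. A x <= b, x >= 0' is:
  Dual:  min b^T y  s.t.  A^T y >= c,  y >= 0.

So the dual LP is:
  minimize  7y1 + 12y2 + 41y3
  subject to:
    y1 + y3 >= 3
    y2 + 4y3 >= 3
    y1, y2, y3 >= 0

Solving the primal: x* = (7, 8.5).
  primal value c^T x* = 46.5.
Solving the dual: y* = (2.25, 0, 0.75).
  dual value b^T y* = 46.5.
Strong duality: c^T x* = b^T y*. Confirmed.

46.5


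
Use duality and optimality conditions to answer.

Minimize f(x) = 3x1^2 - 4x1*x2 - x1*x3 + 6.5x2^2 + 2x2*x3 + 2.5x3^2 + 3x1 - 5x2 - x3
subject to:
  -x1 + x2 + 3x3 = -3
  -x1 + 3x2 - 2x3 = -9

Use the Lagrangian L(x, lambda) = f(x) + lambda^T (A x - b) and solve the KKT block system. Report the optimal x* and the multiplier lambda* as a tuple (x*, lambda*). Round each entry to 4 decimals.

Form the Lagrangian:
  L(x, lambda) = (1/2) x^T Q x + c^T x + lambda^T (A x - b)
Stationarity (grad_x L = 0): Q x + c + A^T lambda = 0.
Primal feasibility: A x = b.

This gives the KKT block system:
  [ Q   A^T ] [ x     ]   [-c ]
  [ A    0  ] [ lambda ] = [ b ]

Solving the linear system:
  x*      = (1.2105, -2.4498, 0.2201)
  lambda* = (9.1388, 10.7033)
  f(x*)   = 69.7033

x* = (1.2105, -2.4498, 0.2201), lambda* = (9.1388, 10.7033)


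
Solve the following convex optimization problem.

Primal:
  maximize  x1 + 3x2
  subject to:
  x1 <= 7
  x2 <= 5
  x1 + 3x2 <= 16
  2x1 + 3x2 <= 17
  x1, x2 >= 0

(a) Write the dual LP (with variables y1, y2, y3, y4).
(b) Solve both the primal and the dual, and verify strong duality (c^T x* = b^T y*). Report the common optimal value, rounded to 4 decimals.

The standard primal-dual pair for 'max c^T x s.t. A x <= b, x >= 0' is:
  Dual:  min b^T y  s.t.  A^T y >= c,  y >= 0.

So the dual LP is:
  minimize  7y1 + 5y2 + 16y3 + 17y4
  subject to:
    y1 + y3 + 2y4 >= 1
    y2 + 3y3 + 3y4 >= 3
    y1, y2, y3, y4 >= 0

Solving the primal: x* = (1, 5).
  primal value c^T x* = 16.
Solving the dual: y* = (0, 1.5, 0, 0.5).
  dual value b^T y* = 16.
Strong duality: c^T x* = b^T y*. Confirmed.

16


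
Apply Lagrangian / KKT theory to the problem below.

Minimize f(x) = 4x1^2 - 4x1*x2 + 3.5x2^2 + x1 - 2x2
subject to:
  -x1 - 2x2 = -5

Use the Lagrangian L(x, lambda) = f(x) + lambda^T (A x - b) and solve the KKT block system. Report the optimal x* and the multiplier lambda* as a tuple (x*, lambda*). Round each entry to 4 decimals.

Form the Lagrangian:
  L(x, lambda) = (1/2) x^T Q x + c^T x + lambda^T (A x - b)
Stationarity (grad_x L = 0): Q x + c + A^T lambda = 0.
Primal feasibility: A x = b.

This gives the KKT block system:
  [ Q   A^T ] [ x     ]   [-c ]
  [ A    0  ] [ lambda ] = [ b ]

Solving the linear system:
  x*      = (1.2182, 1.8909)
  lambda* = (3.1818)
  f(x*)   = 6.6727

x* = (1.2182, 1.8909), lambda* = (3.1818)


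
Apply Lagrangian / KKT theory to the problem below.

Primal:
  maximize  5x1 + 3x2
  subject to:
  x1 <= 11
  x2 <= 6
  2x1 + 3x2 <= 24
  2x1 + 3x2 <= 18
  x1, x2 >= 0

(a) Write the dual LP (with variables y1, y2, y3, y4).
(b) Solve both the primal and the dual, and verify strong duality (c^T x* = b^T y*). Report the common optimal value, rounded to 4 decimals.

The standard primal-dual pair for 'max c^T x s.t. A x <= b, x >= 0' is:
  Dual:  min b^T y  s.t.  A^T y >= c,  y >= 0.

So the dual LP is:
  minimize  11y1 + 6y2 + 24y3 + 18y4
  subject to:
    y1 + 2y3 + 2y4 >= 5
    y2 + 3y3 + 3y4 >= 3
    y1, y2, y3, y4 >= 0

Solving the primal: x* = (9, 0).
  primal value c^T x* = 45.
Solving the dual: y* = (0, 0, 0, 2.5).
  dual value b^T y* = 45.
Strong duality: c^T x* = b^T y*. Confirmed.

45


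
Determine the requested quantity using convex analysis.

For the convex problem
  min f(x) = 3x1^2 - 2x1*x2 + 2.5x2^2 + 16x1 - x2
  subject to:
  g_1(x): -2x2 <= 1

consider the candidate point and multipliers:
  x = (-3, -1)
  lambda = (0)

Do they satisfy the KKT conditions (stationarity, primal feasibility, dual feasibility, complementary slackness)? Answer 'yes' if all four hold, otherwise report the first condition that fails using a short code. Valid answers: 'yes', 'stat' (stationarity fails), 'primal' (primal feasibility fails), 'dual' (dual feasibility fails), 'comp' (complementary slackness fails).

Gradient of f: grad f(x) = Q x + c = (0, 0)
Constraint values g_i(x) = a_i^T x - b_i:
  g_1((-3, -1)) = 1
Stationarity residual: grad f(x) + sum_i lambda_i a_i = (0, 0)
  -> stationarity OK
Primal feasibility (all g_i <= 0): FAILS
Dual feasibility (all lambda_i >= 0): OK
Complementary slackness (lambda_i * g_i(x) = 0 for all i): OK

Verdict: the first failing condition is primal_feasibility -> primal.

primal


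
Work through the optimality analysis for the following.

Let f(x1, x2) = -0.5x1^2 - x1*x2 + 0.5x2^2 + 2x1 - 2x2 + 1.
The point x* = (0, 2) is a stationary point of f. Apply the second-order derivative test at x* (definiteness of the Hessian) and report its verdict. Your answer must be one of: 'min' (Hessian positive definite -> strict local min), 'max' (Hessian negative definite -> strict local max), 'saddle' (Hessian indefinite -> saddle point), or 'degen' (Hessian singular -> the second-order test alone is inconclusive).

Compute the Hessian H = grad^2 f:
  H = [[-1, -1], [-1, 1]]
Verify stationarity: grad f(x*) = H x* + g = (0, 0).
Eigenvalues of H: -1.4142, 1.4142.
Eigenvalues have mixed signs, so H is indefinite -> x* is a saddle point.

saddle


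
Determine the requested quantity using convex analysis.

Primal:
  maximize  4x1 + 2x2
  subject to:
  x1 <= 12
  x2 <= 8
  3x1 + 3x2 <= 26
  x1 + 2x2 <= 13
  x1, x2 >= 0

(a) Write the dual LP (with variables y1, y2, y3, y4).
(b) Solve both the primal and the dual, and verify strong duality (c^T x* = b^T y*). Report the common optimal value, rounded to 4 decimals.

The standard primal-dual pair for 'max c^T x s.t. A x <= b, x >= 0' is:
  Dual:  min b^T y  s.t.  A^T y >= c,  y >= 0.

So the dual LP is:
  minimize  12y1 + 8y2 + 26y3 + 13y4
  subject to:
    y1 + 3y3 + y4 >= 4
    y2 + 3y3 + 2y4 >= 2
    y1, y2, y3, y4 >= 0

Solving the primal: x* = (8.6667, 0).
  primal value c^T x* = 34.6667.
Solving the dual: y* = (0, 0, 1.3333, 0).
  dual value b^T y* = 34.6667.
Strong duality: c^T x* = b^T y*. Confirmed.

34.6667


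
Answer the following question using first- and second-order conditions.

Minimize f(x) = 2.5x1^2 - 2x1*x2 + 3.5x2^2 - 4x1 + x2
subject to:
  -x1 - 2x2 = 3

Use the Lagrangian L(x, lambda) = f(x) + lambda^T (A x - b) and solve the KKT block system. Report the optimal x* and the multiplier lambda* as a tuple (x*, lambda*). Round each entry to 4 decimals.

Form the Lagrangian:
  L(x, lambda) = (1/2) x^T Q x + c^T x + lambda^T (A x - b)
Stationarity (grad_x L = 0): Q x + c + A^T lambda = 0.
Primal feasibility: A x = b.

This gives the KKT block system:
  [ Q   A^T ] [ x     ]   [-c ]
  [ A    0  ] [ lambda ] = [ b ]

Solving the linear system:
  x*      = (-0.4286, -1.2857)
  lambda* = (-3.5714)
  f(x*)   = 5.5714

x* = (-0.4286, -1.2857), lambda* = (-3.5714)


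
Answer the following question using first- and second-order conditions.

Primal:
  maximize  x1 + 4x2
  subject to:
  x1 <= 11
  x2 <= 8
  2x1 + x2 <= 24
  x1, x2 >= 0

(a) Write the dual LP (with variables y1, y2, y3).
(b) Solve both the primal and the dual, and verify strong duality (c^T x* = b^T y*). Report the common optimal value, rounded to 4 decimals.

The standard primal-dual pair for 'max c^T x s.t. A x <= b, x >= 0' is:
  Dual:  min b^T y  s.t.  A^T y >= c,  y >= 0.

So the dual LP is:
  minimize  11y1 + 8y2 + 24y3
  subject to:
    y1 + 2y3 >= 1
    y2 + y3 >= 4
    y1, y2, y3 >= 0

Solving the primal: x* = (8, 8).
  primal value c^T x* = 40.
Solving the dual: y* = (0, 3.5, 0.5).
  dual value b^T y* = 40.
Strong duality: c^T x* = b^T y*. Confirmed.

40


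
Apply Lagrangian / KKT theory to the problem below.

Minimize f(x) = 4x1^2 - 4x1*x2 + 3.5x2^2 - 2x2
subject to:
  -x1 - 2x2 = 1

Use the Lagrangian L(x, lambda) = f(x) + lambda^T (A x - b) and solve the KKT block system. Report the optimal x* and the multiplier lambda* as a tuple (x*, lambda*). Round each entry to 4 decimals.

Form the Lagrangian:
  L(x, lambda) = (1/2) x^T Q x + c^T x + lambda^T (A x - b)
Stationarity (grad_x L = 0): Q x + c + A^T lambda = 0.
Primal feasibility: A x = b.

This gives the KKT block system:
  [ Q   A^T ] [ x     ]   [-c ]
  [ A    0  ] [ lambda ] = [ b ]

Solving the linear system:
  x*      = (-0.3455, -0.3273)
  lambda* = (-1.4545)
  f(x*)   = 1.0545

x* = (-0.3455, -0.3273), lambda* = (-1.4545)


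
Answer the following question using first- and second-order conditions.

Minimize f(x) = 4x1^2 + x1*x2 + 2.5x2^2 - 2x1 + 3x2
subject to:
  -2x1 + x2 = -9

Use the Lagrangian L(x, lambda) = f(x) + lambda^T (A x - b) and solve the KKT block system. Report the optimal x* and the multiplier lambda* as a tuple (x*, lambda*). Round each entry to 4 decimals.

Form the Lagrangian:
  L(x, lambda) = (1/2) x^T Q x + c^T x + lambda^T (A x - b)
Stationarity (grad_x L = 0): Q x + c + A^T lambda = 0.
Primal feasibility: A x = b.

This gives the KKT block system:
  [ Q   A^T ] [ x     ]   [-c ]
  [ A    0  ] [ lambda ] = [ b ]

Solving the linear system:
  x*      = (2.9688, -3.0625)
  lambda* = (9.3438)
  f(x*)   = 34.4844

x* = (2.9688, -3.0625), lambda* = (9.3438)


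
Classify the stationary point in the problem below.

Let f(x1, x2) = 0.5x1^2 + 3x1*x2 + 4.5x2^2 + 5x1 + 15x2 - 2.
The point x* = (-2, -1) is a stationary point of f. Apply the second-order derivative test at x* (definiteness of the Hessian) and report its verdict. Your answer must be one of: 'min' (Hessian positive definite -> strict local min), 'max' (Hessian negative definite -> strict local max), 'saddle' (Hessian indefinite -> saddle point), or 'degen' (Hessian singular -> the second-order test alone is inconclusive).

Compute the Hessian H = grad^2 f:
  H = [[1, 3], [3, 9]]
Verify stationarity: grad f(x*) = H x* + g = (0, 0).
Eigenvalues of H: 0, 10.
H has a zero eigenvalue (singular; positive semidefinite but not definite), so H is neither positive definite, negative definite, nor indefinite. The second-order test alone is inconclusive -> degen.
(Indeed, f is constant along the null direction of H through x*, so x* is not a strict local extremum.)

degen


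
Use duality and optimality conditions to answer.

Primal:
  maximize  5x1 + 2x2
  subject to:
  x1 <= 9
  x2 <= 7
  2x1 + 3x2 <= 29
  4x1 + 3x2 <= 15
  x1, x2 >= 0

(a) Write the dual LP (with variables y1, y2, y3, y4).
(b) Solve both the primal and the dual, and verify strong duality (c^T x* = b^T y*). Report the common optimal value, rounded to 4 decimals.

The standard primal-dual pair for 'max c^T x s.t. A x <= b, x >= 0' is:
  Dual:  min b^T y  s.t.  A^T y >= c,  y >= 0.

So the dual LP is:
  minimize  9y1 + 7y2 + 29y3 + 15y4
  subject to:
    y1 + 2y3 + 4y4 >= 5
    y2 + 3y3 + 3y4 >= 2
    y1, y2, y3, y4 >= 0

Solving the primal: x* = (3.75, 0).
  primal value c^T x* = 18.75.
Solving the dual: y* = (0, 0, 0, 1.25).
  dual value b^T y* = 18.75.
Strong duality: c^T x* = b^T y*. Confirmed.

18.75


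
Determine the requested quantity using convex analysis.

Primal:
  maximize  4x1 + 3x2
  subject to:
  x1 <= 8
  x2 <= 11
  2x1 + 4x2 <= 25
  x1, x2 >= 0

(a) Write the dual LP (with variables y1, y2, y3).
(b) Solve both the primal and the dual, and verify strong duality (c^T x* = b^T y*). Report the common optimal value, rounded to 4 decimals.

The standard primal-dual pair for 'max c^T x s.t. A x <= b, x >= 0' is:
  Dual:  min b^T y  s.t.  A^T y >= c,  y >= 0.

So the dual LP is:
  minimize  8y1 + 11y2 + 25y3
  subject to:
    y1 + 2y3 >= 4
    y2 + 4y3 >= 3
    y1, y2, y3 >= 0

Solving the primal: x* = (8, 2.25).
  primal value c^T x* = 38.75.
Solving the dual: y* = (2.5, 0, 0.75).
  dual value b^T y* = 38.75.
Strong duality: c^T x* = b^T y*. Confirmed.

38.75


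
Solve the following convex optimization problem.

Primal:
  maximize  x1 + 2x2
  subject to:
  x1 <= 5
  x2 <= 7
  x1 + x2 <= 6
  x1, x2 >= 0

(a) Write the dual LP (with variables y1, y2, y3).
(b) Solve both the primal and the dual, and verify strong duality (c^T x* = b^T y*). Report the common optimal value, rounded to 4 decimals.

The standard primal-dual pair for 'max c^T x s.t. A x <= b, x >= 0' is:
  Dual:  min b^T y  s.t.  A^T y >= c,  y >= 0.

So the dual LP is:
  minimize  5y1 + 7y2 + 6y3
  subject to:
    y1 + y3 >= 1
    y2 + y3 >= 2
    y1, y2, y3 >= 0

Solving the primal: x* = (0, 6).
  primal value c^T x* = 12.
Solving the dual: y* = (0, 0, 2).
  dual value b^T y* = 12.
Strong duality: c^T x* = b^T y*. Confirmed.

12


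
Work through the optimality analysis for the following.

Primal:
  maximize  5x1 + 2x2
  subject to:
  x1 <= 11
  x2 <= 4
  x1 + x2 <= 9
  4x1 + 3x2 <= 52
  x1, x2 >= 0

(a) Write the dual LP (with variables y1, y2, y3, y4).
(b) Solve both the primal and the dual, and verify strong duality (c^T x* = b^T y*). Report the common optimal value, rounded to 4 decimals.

The standard primal-dual pair for 'max c^T x s.t. A x <= b, x >= 0' is:
  Dual:  min b^T y  s.t.  A^T y >= c,  y >= 0.

So the dual LP is:
  minimize  11y1 + 4y2 + 9y3 + 52y4
  subject to:
    y1 + y3 + 4y4 >= 5
    y2 + y3 + 3y4 >= 2
    y1, y2, y3, y4 >= 0

Solving the primal: x* = (9, 0).
  primal value c^T x* = 45.
Solving the dual: y* = (0, 0, 5, 0).
  dual value b^T y* = 45.
Strong duality: c^T x* = b^T y*. Confirmed.

45


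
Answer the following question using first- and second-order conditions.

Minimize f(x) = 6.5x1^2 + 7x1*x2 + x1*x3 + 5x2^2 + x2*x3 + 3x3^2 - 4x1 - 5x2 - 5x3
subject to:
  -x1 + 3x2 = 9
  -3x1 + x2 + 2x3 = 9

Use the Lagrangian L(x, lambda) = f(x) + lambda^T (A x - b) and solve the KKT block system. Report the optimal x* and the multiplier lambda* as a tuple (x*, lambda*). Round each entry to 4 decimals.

Form the Lagrangian:
  L(x, lambda) = (1/2) x^T Q x + c^T x + lambda^T (A x - b)
Stationarity (grad_x L = 0): Q x + c + A^T lambda = 0.
Primal feasibility: A x = b.

This gives the KKT block system:
  [ Q   A^T ] [ x     ]   [-c ]
  [ A    0  ] [ lambda ] = [ b ]

Solving the linear system:
  x*      = (-1.5354, 2.4882, 0.9529)
  lambda* = (-3.0842, -0.835)
  f(x*)   = 12.1044

x* = (-1.5354, 2.4882, 0.9529), lambda* = (-3.0842, -0.835)


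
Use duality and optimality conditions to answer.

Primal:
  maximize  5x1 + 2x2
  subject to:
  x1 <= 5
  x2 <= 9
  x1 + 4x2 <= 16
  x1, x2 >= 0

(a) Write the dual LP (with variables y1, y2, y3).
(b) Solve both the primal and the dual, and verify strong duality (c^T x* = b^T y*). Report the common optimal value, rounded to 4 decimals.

The standard primal-dual pair for 'max c^T x s.t. A x <= b, x >= 0' is:
  Dual:  min b^T y  s.t.  A^T y >= c,  y >= 0.

So the dual LP is:
  minimize  5y1 + 9y2 + 16y3
  subject to:
    y1 + y3 >= 5
    y2 + 4y3 >= 2
    y1, y2, y3 >= 0

Solving the primal: x* = (5, 2.75).
  primal value c^T x* = 30.5.
Solving the dual: y* = (4.5, 0, 0.5).
  dual value b^T y* = 30.5.
Strong duality: c^T x* = b^T y*. Confirmed.

30.5


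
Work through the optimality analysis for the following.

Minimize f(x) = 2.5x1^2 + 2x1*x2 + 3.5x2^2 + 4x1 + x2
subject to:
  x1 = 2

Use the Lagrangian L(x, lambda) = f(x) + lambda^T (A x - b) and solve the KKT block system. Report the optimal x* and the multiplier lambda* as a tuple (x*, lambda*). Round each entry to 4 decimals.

Form the Lagrangian:
  L(x, lambda) = (1/2) x^T Q x + c^T x + lambda^T (A x - b)
Stationarity (grad_x L = 0): Q x + c + A^T lambda = 0.
Primal feasibility: A x = b.

This gives the KKT block system:
  [ Q   A^T ] [ x     ]   [-c ]
  [ A    0  ] [ lambda ] = [ b ]

Solving the linear system:
  x*      = (2, -0.7143)
  lambda* = (-12.5714)
  f(x*)   = 16.2143

x* = (2, -0.7143), lambda* = (-12.5714)


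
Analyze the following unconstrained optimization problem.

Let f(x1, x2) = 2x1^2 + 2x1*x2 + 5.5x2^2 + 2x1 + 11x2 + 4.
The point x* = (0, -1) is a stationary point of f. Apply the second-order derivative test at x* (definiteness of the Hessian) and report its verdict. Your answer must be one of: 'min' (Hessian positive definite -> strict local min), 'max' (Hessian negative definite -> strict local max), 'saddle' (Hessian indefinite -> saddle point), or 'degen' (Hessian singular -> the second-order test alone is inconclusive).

Compute the Hessian H = grad^2 f:
  H = [[4, 2], [2, 11]]
Verify stationarity: grad f(x*) = H x* + g = (0, 0).
Eigenvalues of H: 3.4689, 11.5311.
Both eigenvalues > 0, so H is positive definite -> x* is a strict local min.

min


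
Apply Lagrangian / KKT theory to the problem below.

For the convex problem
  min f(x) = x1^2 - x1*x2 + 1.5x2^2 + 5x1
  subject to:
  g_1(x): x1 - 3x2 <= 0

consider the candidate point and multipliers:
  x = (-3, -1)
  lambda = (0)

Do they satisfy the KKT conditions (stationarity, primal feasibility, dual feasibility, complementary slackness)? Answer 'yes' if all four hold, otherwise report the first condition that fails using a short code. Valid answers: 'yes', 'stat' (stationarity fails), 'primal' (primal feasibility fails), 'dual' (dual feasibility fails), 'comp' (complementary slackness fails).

Gradient of f: grad f(x) = Q x + c = (0, 0)
Constraint values g_i(x) = a_i^T x - b_i:
  g_1((-3, -1)) = 0
Stationarity residual: grad f(x) + sum_i lambda_i a_i = (0, 0)
  -> stationarity OK
Primal feasibility (all g_i <= 0): OK
Dual feasibility (all lambda_i >= 0): OK
Complementary slackness (lambda_i * g_i(x) = 0 for all i): OK

Verdict: yes, KKT holds.

yes


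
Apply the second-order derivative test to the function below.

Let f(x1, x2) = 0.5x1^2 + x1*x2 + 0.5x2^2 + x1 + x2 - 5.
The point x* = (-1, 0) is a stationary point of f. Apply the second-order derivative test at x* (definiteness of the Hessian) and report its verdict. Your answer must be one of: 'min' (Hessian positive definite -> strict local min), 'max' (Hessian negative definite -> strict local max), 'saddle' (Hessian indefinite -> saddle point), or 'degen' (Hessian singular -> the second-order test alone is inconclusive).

Compute the Hessian H = grad^2 f:
  H = [[1, 1], [1, 1]]
Verify stationarity: grad f(x*) = H x* + g = (0, 0).
Eigenvalues of H: 0, 2.
H has a zero eigenvalue (singular; positive semidefinite but not definite), so H is neither positive definite, negative definite, nor indefinite. The second-order test alone is inconclusive -> degen.
(Indeed, f is constant along the null direction of H through x*, so x* is not a strict local extremum.)

degen


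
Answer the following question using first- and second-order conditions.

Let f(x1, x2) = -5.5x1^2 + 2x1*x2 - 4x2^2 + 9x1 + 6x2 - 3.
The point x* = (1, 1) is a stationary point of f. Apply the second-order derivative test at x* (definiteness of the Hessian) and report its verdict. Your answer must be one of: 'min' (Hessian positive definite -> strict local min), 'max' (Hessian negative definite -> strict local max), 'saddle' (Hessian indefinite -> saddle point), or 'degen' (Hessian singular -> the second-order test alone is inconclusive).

Compute the Hessian H = grad^2 f:
  H = [[-11, 2], [2, -8]]
Verify stationarity: grad f(x*) = H x* + g = (0, 0).
Eigenvalues of H: -12, -7.
Both eigenvalues < 0, so H is negative definite -> x* is a strict local max.

max


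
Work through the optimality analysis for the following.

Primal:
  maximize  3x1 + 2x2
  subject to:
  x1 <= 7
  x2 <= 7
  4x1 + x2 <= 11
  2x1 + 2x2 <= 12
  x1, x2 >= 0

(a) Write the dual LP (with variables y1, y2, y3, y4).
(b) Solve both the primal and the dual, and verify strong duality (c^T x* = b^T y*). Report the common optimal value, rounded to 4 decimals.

The standard primal-dual pair for 'max c^T x s.t. A x <= b, x >= 0' is:
  Dual:  min b^T y  s.t.  A^T y >= c,  y >= 0.

So the dual LP is:
  minimize  7y1 + 7y2 + 11y3 + 12y4
  subject to:
    y1 + 4y3 + 2y4 >= 3
    y2 + y3 + 2y4 >= 2
    y1, y2, y3, y4 >= 0

Solving the primal: x* = (1.6667, 4.3333).
  primal value c^T x* = 13.6667.
Solving the dual: y* = (0, 0, 0.3333, 0.8333).
  dual value b^T y* = 13.6667.
Strong duality: c^T x* = b^T y*. Confirmed.

13.6667


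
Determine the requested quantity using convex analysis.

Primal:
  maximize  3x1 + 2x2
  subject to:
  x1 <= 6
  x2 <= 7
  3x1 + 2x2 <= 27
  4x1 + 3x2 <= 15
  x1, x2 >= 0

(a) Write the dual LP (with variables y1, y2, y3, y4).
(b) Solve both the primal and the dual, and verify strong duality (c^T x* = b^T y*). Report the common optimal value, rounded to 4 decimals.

The standard primal-dual pair for 'max c^T x s.t. A x <= b, x >= 0' is:
  Dual:  min b^T y  s.t.  A^T y >= c,  y >= 0.

So the dual LP is:
  minimize  6y1 + 7y2 + 27y3 + 15y4
  subject to:
    y1 + 3y3 + 4y4 >= 3
    y2 + 2y3 + 3y4 >= 2
    y1, y2, y3, y4 >= 0

Solving the primal: x* = (3.75, 0).
  primal value c^T x* = 11.25.
Solving the dual: y* = (0, 0, 0, 0.75).
  dual value b^T y* = 11.25.
Strong duality: c^T x* = b^T y*. Confirmed.

11.25


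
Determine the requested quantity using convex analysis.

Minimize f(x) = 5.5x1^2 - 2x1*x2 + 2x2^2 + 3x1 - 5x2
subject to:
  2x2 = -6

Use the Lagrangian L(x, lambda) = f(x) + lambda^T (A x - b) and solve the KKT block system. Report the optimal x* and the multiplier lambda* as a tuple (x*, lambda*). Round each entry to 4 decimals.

Form the Lagrangian:
  L(x, lambda) = (1/2) x^T Q x + c^T x + lambda^T (A x - b)
Stationarity (grad_x L = 0): Q x + c + A^T lambda = 0.
Primal feasibility: A x = b.

This gives the KKT block system:
  [ Q   A^T ] [ x     ]   [-c ]
  [ A    0  ] [ lambda ] = [ b ]

Solving the linear system:
  x*      = (-0.8182, -3)
  lambda* = (7.6818)
  f(x*)   = 29.3182

x* = (-0.8182, -3), lambda* = (7.6818)


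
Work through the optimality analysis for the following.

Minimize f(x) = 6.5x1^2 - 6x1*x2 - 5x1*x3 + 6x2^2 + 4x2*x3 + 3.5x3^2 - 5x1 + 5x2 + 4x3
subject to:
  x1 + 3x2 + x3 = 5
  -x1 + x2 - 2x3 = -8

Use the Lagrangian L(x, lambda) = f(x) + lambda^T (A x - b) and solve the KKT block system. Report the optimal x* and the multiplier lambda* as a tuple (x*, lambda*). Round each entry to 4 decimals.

Form the Lagrangian:
  L(x, lambda) = (1/2) x^T Q x + c^T x + lambda^T (A x - b)
Stationarity (grad_x L = 0): Q x + c + A^T lambda = 0.
Primal feasibility: A x = b.

This gives the KKT block system:
  [ Q   A^T ] [ x     ]   [-c ]
  [ A    0  ] [ lambda ] = [ b ]

Solving the linear system:
  x*      = (2.1392, -0.0199, 2.9205)
  lambda* = (-2.9836, 5.3423)
  f(x*)   = 29.2714

x* = (2.1392, -0.0199, 2.9205), lambda* = (-2.9836, 5.3423)
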